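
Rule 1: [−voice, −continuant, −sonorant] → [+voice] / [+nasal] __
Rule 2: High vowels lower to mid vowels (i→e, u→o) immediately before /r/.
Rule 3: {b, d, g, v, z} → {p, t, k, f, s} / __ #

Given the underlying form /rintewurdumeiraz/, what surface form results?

rindewordumeeras

Rule 1 (post-nasal voicing): /t/ is a voiceless stop immediately after the nasal /n/, so it voices to [d]. /rintewurdumeiraz/ → rindewurdumeiraz.
Rule 2 (pre-rhotic lowering): /u/ is a high vowel immediately before /r/, so it lowers to [o]. /i/ is a high vowel immediately before /r/, so it lowers to [e]. /rindewurdumeiraz/ → rindewordumeeraz.
Rule 3 (final devoicing): /z/ is a voiced obstruent in word-final position, so it devoices to [s]. /rindewordumeeraz/ → rindewordumeeras.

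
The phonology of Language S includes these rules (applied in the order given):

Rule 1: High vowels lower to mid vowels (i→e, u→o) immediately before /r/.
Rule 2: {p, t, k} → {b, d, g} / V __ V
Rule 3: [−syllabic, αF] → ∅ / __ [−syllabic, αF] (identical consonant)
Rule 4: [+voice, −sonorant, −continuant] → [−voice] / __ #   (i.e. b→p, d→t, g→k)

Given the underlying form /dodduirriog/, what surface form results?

Rule 1 (pre-rhotic lowering): /i/ is a high vowel immediately before /r/, so it lowers to [e]. /dodduirriog/ → dodduerriog.
Rule 2 (intervocalic voicing): no segment meets the environment; /dodduerriog/ is unchanged.
Rule 3 (degemination): /dd/ is a geminate; the first /d/ deletes. /rr/ is a geminate; the first /r/ deletes. /dodduerriog/ → dodueriog.
Rule 4 (final devoicing): /g/ is a voiced stop in word-final position, so it devoices to [k]. /dodueriog/ → dodueriok.

dodueriok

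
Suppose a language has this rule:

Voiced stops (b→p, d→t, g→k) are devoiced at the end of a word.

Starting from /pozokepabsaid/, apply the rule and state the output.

pozokepabsait

Scanning /pozokepabsaid/: /b/ at position 9 is not in the conditioning environment; /d/ is a voiced stop in word-final position, so it devoices to [t].
Result: [pozokepabsait].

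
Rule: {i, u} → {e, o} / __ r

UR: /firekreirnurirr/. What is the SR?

/i/ is a high vowel immediately before /r/, so it lowers to [e].
/i/ is a high vowel immediately before /r/, so it lowers to [e].
/u/ is a high vowel immediately before /r/, so it lowers to [o].
/i/ is a high vowel immediately before /r/, so it lowers to [e].
Surface form: [ferekreernorerr].

ferekreernorerr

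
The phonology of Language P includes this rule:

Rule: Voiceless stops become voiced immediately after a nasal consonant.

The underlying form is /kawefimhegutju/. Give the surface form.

kawefimhegutju

No segment of /kawefimhegutju/ meets the structural description of the rule, so the form surfaces unchanged.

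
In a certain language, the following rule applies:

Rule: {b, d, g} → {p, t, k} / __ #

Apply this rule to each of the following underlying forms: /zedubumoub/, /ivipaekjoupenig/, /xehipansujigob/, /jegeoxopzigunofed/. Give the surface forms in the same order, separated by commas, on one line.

zedubumoup, ivipaekjoupenik, xehipansujigop, jegeoxopzigunofet

/zedubumoub/: /b/ is a voiced stop in word-final position, so it devoices to [p]. → [zedubumoup].
/ivipaekjoupenig/: /g/ is a voiced stop in word-final position, so it devoices to [k]. → [ivipaekjoupenik].
/xehipansujigob/: /b/ is a voiced stop in word-final position, so it devoices to [p]. → [xehipansujigop].
/jegeoxopzigunofed/: /d/ is a voiced stop in word-final position, so it devoices to [t]. → [jegeoxopzigunofet].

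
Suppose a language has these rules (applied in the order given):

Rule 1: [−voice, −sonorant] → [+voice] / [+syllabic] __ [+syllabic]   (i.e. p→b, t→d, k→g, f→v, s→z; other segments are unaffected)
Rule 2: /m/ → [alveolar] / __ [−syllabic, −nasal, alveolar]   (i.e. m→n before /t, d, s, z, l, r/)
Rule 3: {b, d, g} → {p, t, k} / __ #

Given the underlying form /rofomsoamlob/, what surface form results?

Rule 1 (intervocalic voicing): /f/ is a voiceless obstruent between vowels /o/ and /o/, so it voices to [v]. /rofomsoamlob/ → rovomsoamlob.
Rule 2 (nasal place assimilation): /m/ precedes the alveolar consonant /s/, so it assimilates in place to [n]. /m/ precedes the alveolar consonant /l/, so it assimilates in place to [n]. /rovomsoamlob/ → rovonsoanlob.
Rule 3 (final devoicing): /b/ is a voiced stop in word-final position, so it devoices to [p]. /rovonsoanlob/ → rovonsoanlop.

rovonsoanlop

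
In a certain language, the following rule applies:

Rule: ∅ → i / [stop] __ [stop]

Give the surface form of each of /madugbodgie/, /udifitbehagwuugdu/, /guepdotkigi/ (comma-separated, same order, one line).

madugibodigie, udifitibehagwuugidu, guepidotikigi

/madugbodgie/: /g/ and /b/ form a stop–stop cluster, so [i] is inserted between them. /d/ and /g/ form a stop–stop cluster, so [i] is inserted between them. → [madugibodigie].
/udifitbehagwuugdu/: /t/ and /b/ form a stop–stop cluster, so [i] is inserted between them. /g/ and /d/ form a stop–stop cluster, so [i] is inserted between them. → [udifitibehagwuugidu].
/guepdotkigi/: /p/ and /d/ form a stop–stop cluster, so [i] is inserted between them. /t/ and /k/ form a stop–stop cluster, so [i] is inserted between them. → [guepidotikigi].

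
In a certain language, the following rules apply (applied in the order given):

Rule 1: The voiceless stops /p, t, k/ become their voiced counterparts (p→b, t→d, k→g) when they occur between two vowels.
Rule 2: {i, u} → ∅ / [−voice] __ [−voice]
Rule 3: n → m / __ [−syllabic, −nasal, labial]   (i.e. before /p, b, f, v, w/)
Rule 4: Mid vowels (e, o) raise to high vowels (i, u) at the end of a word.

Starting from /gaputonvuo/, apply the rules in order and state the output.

Rule 1 (intervocalic voicing): /p/ is a voiceless stop between vowels /a/ and /u/, so it voices to [b]. /t/ is a voiceless stop between vowels /u/ and /o/, so it voices to [d]. /gaputonvuo/ → gabudonvuo.
Rule 2 (high vowel syncope): no segment meets the environment; /gabudonvuo/ is unchanged.
Rule 3 (nasal place assimilation): /n/ precedes the labial consonant /v/, so it assimilates in place to [m]. /gabudonvuo/ → gabudomvuo.
Rule 4 (final vowel raising): /o/ is a mid vowel in word-final position, so it raises to [u]. /gabudomvuo/ → gabudomvuu.

gabudomvuu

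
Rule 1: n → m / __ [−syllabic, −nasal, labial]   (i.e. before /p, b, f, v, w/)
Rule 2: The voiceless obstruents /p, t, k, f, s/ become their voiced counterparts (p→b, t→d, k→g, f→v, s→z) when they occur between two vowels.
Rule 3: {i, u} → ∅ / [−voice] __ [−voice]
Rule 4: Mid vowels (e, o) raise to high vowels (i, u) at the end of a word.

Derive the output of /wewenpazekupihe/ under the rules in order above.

Rule 1 (nasal place assimilation): /n/ precedes the labial consonant /p/, so it assimilates in place to [m]. /wewenpazekupihe/ → wewempazekupihe.
Rule 2 (intervocalic voicing): /k/ is a voiceless obstruent between vowels /e/ and /u/, so it voices to [g]. /p/ is a voiceless obstruent between vowels /u/ and /i/, so it voices to [b]. /wewempazekupihe/ → wewempazegubihe.
Rule 3 (high vowel syncope): no segment meets the environment; /wewempazegubihe/ is unchanged.
Rule 4 (final vowel raising): /e/ is a mid vowel in word-final position, so it raises to [i]. /wewempazegubihe/ → wewempazegubihi.

wewempazegubihi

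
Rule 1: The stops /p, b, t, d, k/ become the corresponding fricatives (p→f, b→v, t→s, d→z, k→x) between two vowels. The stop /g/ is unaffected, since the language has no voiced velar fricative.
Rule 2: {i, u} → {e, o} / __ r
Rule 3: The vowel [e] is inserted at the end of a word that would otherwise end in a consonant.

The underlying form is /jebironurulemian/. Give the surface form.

Rule 1 (intervocalic spirantization): /b/ is a stop between vowels /e/ and /i/, so it spirantizes to the fricative [v]. /jebironurulemian/ → jevironurulemian.
Rule 2 (pre-rhotic lowering): /i/ is a high vowel immediately before /r/, so it lowers to [e]. /u/ is a high vowel immediately before /r/, so it lowers to [o]. /jevironurulemian/ → jeveronorulemian.
Rule 3 (final e-epenthesis): the form ends in the consonant /n/, so [e] is inserted word-finally. /jeveronorulemian/ → jeveronorulemiane.

jeveronorulemiane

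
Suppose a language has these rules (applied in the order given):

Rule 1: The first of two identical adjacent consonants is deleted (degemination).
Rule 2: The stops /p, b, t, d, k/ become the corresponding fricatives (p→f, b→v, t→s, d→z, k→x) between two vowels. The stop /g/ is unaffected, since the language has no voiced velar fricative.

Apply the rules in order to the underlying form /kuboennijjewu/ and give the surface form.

Rule 1 (degemination): /nn/ is a geminate; the first /n/ deletes. /jj/ is a geminate; the first /j/ deletes. /kuboennijjewu/ → kuboenijewu.
Rule 2 (intervocalic spirantization): /b/ is a stop between vowels /u/ and /o/, so it spirantizes to the fricative [v]. /kuboenijewu/ → kuvoenijewu.

kuvoenijewu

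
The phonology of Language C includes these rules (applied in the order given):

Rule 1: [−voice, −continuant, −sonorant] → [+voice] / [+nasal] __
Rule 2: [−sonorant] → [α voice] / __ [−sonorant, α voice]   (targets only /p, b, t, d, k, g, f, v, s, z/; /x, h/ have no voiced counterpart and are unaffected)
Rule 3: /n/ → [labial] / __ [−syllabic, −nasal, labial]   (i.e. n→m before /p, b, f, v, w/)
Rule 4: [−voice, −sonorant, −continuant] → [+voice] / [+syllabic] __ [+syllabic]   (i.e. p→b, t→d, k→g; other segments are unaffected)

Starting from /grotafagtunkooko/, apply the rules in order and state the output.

Rule 1 (post-nasal voicing): /k/ is a voiceless stop immediately after the nasal /n/, so it voices to [g]. /grotafagtunkooko/ → grotafagtungooko.
Rule 2 (regressive voicing assimilation): /g/ precedes the voiceless obstruent /t/, so it devoices to [k] by assimilation. /grotafagtungooko/ → grotafaktungooko.
Rule 3 (nasal place assimilation): no segment meets the environment; /grotafaktungooko/ is unchanged.
Rule 4 (intervocalic voicing): /t/ is a voiceless stop between vowels /o/ and /a/, so it voices to [d]. /k/ is a voiceless stop between vowels /o/ and /o/, so it voices to [g]. /grotafaktungooko/ → grodafaktungoogo.

grodafaktungoogo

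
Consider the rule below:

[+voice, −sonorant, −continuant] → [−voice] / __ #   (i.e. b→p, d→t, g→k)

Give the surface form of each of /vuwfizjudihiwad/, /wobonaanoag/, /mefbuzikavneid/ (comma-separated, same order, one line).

/vuwfizjudihiwad/: /d/ is a voiced stop in word-final position, so it devoices to [t]. → [vuwfizjudihiwat].
/wobonaanoag/: /g/ is a voiced stop in word-final position, so it devoices to [k]. → [wobonaanoak].
/mefbuzikavneid/: /d/ is a voiced stop in word-final position, so it devoices to [t]. → [mefbuzikavneit].

vuwfizjudihiwat, wobonaanoak, mefbuzikavneit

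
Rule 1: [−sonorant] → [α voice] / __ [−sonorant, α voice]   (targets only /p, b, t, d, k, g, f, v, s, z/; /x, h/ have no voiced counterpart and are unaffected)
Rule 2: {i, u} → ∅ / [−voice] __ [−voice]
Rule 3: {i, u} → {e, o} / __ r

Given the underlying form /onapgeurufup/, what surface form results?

onabgeorufp

Rule 1 (regressive voicing assimilation): /p/ precedes the voiced obstruent /g/, so it voices to [b] by assimilation. /onapgeurufup/ → onabgeurufup.
Rule 2 (high vowel syncope): /u/ is a high vowel flanked by voiceless consonants /f/ and /p/, so it deletes. /onabgeurufup/ → onabgeurufp.
Rule 3 (pre-rhotic lowering): /u/ is a high vowel immediately before /r/, so it lowers to [o]. /onabgeurufp/ → onabgeorufp.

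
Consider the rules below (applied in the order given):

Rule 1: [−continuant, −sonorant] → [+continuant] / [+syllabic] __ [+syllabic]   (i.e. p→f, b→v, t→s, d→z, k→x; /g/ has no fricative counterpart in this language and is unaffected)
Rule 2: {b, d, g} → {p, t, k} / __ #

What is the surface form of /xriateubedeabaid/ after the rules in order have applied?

xriaseuvezeavait

Rule 1 (intervocalic spirantization): /t/ is a stop between vowels /a/ and /e/, so it spirantizes to the fricative [s]. /b/ is a stop between vowels /u/ and /e/, so it spirantizes to the fricative [v]. /d/ is a stop between vowels /e/ and /e/, so it spirantizes to the fricative [z]. /b/ is a stop between vowels /a/ and /a/, so it spirantizes to the fricative [v]. /xriateubedeabaid/ → xriaseuvezeavaid.
Rule 2 (final devoicing): /d/ is a voiced stop in word-final position, so it devoices to [t]. /xriaseuvezeavaid/ → xriaseuvezeavait.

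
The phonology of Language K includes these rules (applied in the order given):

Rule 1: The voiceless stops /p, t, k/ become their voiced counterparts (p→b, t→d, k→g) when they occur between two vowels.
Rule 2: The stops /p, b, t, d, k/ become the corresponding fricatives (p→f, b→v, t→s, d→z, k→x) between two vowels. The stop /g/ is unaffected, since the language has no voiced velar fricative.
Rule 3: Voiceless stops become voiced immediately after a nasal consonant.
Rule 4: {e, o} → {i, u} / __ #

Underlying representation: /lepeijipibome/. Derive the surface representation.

leveijivivomi

Rule 1 (intervocalic voicing): /p/ is a voiceless stop between vowels /e/ and /e/, so it voices to [b]. /p/ is a voiceless stop between vowels /i/ and /i/, so it voices to [b]. /lepeijipibome/ → lebeijibibome.
Rule 2 (intervocalic spirantization): /b/ is a stop between vowels /e/ and /e/, so it spirantizes to the fricative [v]. /b/ is a stop between vowels /i/ and /i/, so it spirantizes to the fricative [v]. /b/ is a stop between vowels /i/ and /o/, so it spirantizes to the fricative [v]. /lebeijibibome/ → leveijivivome.
Rule 3 (post-nasal voicing): no segment meets the environment; /leveijivivome/ is unchanged.
Rule 4 (final vowel raising): /e/ is a mid vowel in word-final position, so it raises to [i]. /leveijivivome/ → leveijivivomi.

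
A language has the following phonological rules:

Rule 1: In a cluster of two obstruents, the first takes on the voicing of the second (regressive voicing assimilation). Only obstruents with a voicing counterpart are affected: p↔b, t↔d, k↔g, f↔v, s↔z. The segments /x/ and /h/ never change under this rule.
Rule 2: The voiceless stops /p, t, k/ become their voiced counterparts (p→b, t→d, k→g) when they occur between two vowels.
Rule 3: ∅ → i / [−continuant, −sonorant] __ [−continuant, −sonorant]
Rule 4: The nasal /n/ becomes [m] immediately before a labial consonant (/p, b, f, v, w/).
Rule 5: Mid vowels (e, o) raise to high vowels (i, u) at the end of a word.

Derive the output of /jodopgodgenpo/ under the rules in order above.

jodobigodigempu

Rule 1 (regressive voicing assimilation): /p/ precedes the voiced obstruent /g/, so it voices to [b] by assimilation. /jodopgodgenpo/ → jodobgodgenpo.
Rule 2 (intervocalic voicing): no segment meets the environment; /jodobgodgenpo/ is unchanged.
Rule 3 (stop-cluster i-epenthesis): /b/ and /g/ form a stop–stop cluster, so [i] is inserted between them. /d/ and /g/ form a stop–stop cluster, so [i] is inserted between them. /jodobgodgenpo/ → jodobigodigenpo.
Rule 4 (nasal place assimilation): /n/ precedes the labial consonant /p/, so it assimilates in place to [m]. /jodobigodigenpo/ → jodobigodigempo.
Rule 5 (final vowel raising): /o/ is a mid vowel in word-final position, so it raises to [u]. /jodobigodigempo/ → jodobigodigempu.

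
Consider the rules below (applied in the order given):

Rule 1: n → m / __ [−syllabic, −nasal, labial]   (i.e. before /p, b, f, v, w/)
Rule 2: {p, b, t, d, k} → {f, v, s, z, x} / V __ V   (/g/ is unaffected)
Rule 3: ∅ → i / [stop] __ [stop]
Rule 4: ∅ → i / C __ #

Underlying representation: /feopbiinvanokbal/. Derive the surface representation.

feopibiimvanokibali

Rule 1 (nasal place assimilation): /n/ precedes the labial consonant /v/, so it assimilates in place to [m]. /feopbiinvanokbal/ → feopbiimvanokbal.
Rule 2 (intervocalic spirantization): no segment meets the environment; /feopbiimvanokbal/ is unchanged.
Rule 3 (stop-cluster i-epenthesis): /p/ and /b/ form a stop–stop cluster, so [i] is inserted between them. /k/ and /b/ form a stop–stop cluster, so [i] is inserted between them. /feopbiimvanokbal/ → feopibiimvanokibal.
Rule 4 (final i-epenthesis): the form ends in the consonant /l/, so [i] is inserted word-finally. /feopibiimvanokibal/ → feopibiimvanokibali.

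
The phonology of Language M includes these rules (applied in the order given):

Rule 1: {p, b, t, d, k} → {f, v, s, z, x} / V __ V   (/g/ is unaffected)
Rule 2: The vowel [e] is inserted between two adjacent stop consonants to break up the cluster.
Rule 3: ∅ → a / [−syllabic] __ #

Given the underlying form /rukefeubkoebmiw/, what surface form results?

Rule 1 (intervocalic spirantization): /k/ is a stop between vowels /u/ and /e/, so it spirantizes to the fricative [x]. /rukefeubkoebmiw/ → ruxefeubkoebmiw.
Rule 2 (stop-cluster e-epenthesis): /b/ and /k/ form a stop–stop cluster, so [e] is inserted between them. /ruxefeubkoebmiw/ → ruxefeubekoebmiw.
Rule 3 (final a-epenthesis): the form ends in the consonant /w/, so [a] is inserted word-finally. /ruxefeubekoebmiw/ → ruxefeubekoebmiwa.

ruxefeubekoebmiwa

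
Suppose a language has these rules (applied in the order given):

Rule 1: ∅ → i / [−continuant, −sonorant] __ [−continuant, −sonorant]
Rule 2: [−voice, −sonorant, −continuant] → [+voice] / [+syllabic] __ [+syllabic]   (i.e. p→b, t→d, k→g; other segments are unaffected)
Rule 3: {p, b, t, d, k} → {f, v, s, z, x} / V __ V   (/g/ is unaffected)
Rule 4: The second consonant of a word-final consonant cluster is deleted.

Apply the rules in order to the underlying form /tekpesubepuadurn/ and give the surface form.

tegivesuvevuazur

Rule 1 (stop-cluster i-epenthesis): /k/ and /p/ form a stop–stop cluster, so [i] is inserted between them. /tekpesubepuadurn/ → tekipesubepuadurn.
Rule 2 (intervocalic voicing): /k/ is a voiceless stop between vowels /e/ and /i/, so it voices to [g]. /p/ is a voiceless stop between vowels /i/ and /e/, so it voices to [b]. /p/ is a voiceless stop between vowels /e/ and /u/, so it voices to [b]. /tekipesubepuadurn/ → tegibesubebuadurn.
Rule 3 (intervocalic spirantization): /b/ is a stop between vowels /i/ and /e/, so it spirantizes to the fricative [v]. /b/ is a stop between vowels /u/ and /e/, so it spirantizes to the fricative [v]. /b/ is a stop between vowels /e/ and /u/, so it spirantizes to the fricative [v]. /d/ is a stop between vowels /a/ and /u/, so it spirantizes to the fricative [z]. /tegibesubebuadurn/ → tegivesuvevuazurn.
Rule 4 (final cluster simplification): /n/ is the second consonant of a word-final cluster /rn/, so it deletes. /tegivesuvevuazurn/ → tegivesuvevuazur.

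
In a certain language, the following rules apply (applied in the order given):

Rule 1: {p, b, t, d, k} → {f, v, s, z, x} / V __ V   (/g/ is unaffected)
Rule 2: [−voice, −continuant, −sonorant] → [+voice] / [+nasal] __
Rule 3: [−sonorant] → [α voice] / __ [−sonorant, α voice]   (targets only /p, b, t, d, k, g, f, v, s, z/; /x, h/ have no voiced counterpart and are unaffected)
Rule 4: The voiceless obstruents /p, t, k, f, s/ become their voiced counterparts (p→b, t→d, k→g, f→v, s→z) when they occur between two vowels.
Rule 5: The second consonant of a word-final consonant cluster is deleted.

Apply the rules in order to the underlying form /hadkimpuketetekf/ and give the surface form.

Rule 1 (intervocalic spirantization): /k/ is a stop between vowels /u/ and /e/, so it spirantizes to the fricative [x]. /t/ is a stop between vowels /e/ and /e/, so it spirantizes to the fricative [s]. /t/ is a stop between vowels /e/ and /e/, so it spirantizes to the fricative [s]. /hadkimpuketetekf/ → hadkimpuxesesekf.
Rule 2 (post-nasal voicing): /p/ is a voiceless stop immediately after the nasal /m/, so it voices to [b]. /hadkimpuxesesekf/ → hadkimbuxesesekf.
Rule 3 (regressive voicing assimilation): /d/ precedes the voiceless obstruent /k/, so it devoices to [t] by assimilation. /hadkimbuxesesekf/ → hatkimbuxesesekf.
Rule 4 (intervocalic voicing): /s/ is a voiceless obstruent between vowels /e/ and /e/, so it voices to [z]. /s/ is a voiceless obstruent between vowels /e/ and /e/, so it voices to [z]. /hatkimbuxesesekf/ → hatkimbuxezezekf.
Rule 5 (final cluster simplification): /f/ is the second consonant of a word-final cluster /kf/, so it deletes. /hatkimbuxezezekf/ → hatkimbuxezezek.

hatkimbuxezezek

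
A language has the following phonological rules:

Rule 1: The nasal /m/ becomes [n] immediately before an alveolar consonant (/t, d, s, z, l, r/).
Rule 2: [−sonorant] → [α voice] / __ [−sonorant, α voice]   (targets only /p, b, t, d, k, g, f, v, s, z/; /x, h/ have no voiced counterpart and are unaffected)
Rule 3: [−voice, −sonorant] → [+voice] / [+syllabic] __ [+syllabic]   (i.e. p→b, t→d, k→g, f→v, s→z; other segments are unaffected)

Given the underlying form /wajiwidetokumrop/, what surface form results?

Rule 1 (nasal place assimilation): /m/ precedes the alveolar consonant /r/, so it assimilates in place to [n]. /wajiwidetokumrop/ → wajiwidetokunrop.
Rule 2 (regressive voicing assimilation): no segment meets the environment; /wajiwidetokunrop/ is unchanged.
Rule 3 (intervocalic voicing): /t/ is a voiceless obstruent between vowels /e/ and /o/, so it voices to [d]. /k/ is a voiceless obstruent between vowels /o/ and /u/, so it voices to [g]. /wajiwidetokunrop/ → wajiwidedogunrop.

wajiwidedogunrop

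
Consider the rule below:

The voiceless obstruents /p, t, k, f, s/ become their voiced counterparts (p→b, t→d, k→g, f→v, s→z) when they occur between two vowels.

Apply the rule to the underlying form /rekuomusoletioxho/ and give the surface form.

/k/ is a voiceless obstruent between vowels /e/ and /u/, so it voices to [g].
/s/ is a voiceless obstruent between vowels /u/ and /o/, so it voices to [z].
/t/ is a voiceless obstruent between vowels /e/ and /i/, so it voices to [d].
Surface form: [reguomuzoledioxho].

reguomuzoledioxho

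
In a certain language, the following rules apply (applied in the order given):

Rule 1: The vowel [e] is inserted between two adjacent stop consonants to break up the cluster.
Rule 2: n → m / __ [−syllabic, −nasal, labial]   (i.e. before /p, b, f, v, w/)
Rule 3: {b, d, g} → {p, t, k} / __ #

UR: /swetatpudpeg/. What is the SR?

Rule 1 (stop-cluster e-epenthesis): /t/ and /p/ form a stop–stop cluster, so [e] is inserted between them. /d/ and /p/ form a stop–stop cluster, so [e] is inserted between them. /swetatpudpeg/ → swetatepudepeg.
Rule 2 (nasal place assimilation): no segment meets the environment; /swetatepudepeg/ is unchanged.
Rule 3 (final devoicing): /g/ is a voiced stop in word-final position, so it devoices to [k]. /swetatepudepeg/ → swetatepudepek.

swetatepudepek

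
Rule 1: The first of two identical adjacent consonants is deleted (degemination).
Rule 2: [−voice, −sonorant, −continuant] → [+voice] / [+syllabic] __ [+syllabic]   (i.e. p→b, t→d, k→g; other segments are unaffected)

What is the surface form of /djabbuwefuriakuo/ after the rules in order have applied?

Rule 1 (degemination): /bb/ is a geminate; the first /b/ deletes. /djabbuwefuriakuo/ → djabuwefuriakuo.
Rule 2 (intervocalic voicing): /k/ is a voiceless stop between vowels /a/ and /u/, so it voices to [g]. /djabuwefuriakuo/ → djabuwefuriaguo.

djabuwefuriaguo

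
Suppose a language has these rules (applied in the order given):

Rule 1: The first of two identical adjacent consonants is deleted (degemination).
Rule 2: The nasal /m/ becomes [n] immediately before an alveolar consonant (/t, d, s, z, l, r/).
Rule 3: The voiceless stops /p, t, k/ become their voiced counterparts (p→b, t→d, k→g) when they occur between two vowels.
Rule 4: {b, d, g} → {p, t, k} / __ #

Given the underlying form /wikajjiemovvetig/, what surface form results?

wigajiemovedik

Rule 1 (degemination): /jj/ is a geminate; the first /j/ deletes. /vv/ is a geminate; the first /v/ deletes. /wikajjiemovvetig/ → wikajiemovetig.
Rule 2 (nasal place assimilation): no segment meets the environment; /wikajiemovetig/ is unchanged.
Rule 3 (intervocalic voicing): /k/ is a voiceless stop between vowels /i/ and /a/, so it voices to [g]. /t/ is a voiceless stop between vowels /e/ and /i/, so it voices to [d]. /wikajiemovetig/ → wigajiemovedig.
Rule 4 (final devoicing): /g/ is a voiced stop in word-final position, so it devoices to [k]. /wigajiemovedig/ → wigajiemovedik.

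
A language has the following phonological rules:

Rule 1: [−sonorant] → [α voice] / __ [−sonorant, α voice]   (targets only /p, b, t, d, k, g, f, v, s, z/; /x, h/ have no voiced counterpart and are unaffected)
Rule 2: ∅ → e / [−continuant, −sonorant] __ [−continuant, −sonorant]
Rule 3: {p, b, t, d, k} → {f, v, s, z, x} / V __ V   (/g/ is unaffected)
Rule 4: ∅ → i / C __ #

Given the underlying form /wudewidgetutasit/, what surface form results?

wuzewizegesusasiti

Rule 1 (regressive voicing assimilation): no segment meets the environment; /wudewidgetutasit/ is unchanged.
Rule 2 (stop-cluster e-epenthesis): /d/ and /g/ form a stop–stop cluster, so [e] is inserted between them. /wudewidgetutasit/ → wudewidegetutasit.
Rule 3 (intervocalic spirantization): /d/ is a stop between vowels /u/ and /e/, so it spirantizes to the fricative [z]. /d/ is a stop between vowels /i/ and /e/, so it spirantizes to the fricative [z]. /t/ is a stop between vowels /e/ and /u/, so it spirantizes to the fricative [s]. /t/ is a stop between vowels /u/ and /a/, so it spirantizes to the fricative [s]. /wudewidegetutasit/ → wuzewizegesusasit.
Rule 4 (final i-epenthesis): the form ends in the consonant /t/, so [i] is inserted word-finally. /wuzewizegesusasit/ → wuzewizegesusasiti.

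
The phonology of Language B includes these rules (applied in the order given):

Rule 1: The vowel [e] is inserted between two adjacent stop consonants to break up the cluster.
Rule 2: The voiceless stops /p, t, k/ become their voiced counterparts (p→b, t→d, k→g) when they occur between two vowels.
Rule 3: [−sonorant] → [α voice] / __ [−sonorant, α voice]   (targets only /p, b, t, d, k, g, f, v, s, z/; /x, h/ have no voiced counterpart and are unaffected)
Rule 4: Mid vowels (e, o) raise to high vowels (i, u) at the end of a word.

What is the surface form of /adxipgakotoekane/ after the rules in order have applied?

atxibegagodoegani

Rule 1 (stop-cluster e-epenthesis): /p/ and /g/ form a stop–stop cluster, so [e] is inserted between them. /adxipgakotoekane/ → adxipegakotoekane.
Rule 2 (intervocalic voicing): /p/ is a voiceless stop between vowels /i/ and /e/, so it voices to [b]. /k/ is a voiceless stop between vowels /a/ and /o/, so it voices to [g]. /t/ is a voiceless stop between vowels /o/ and /o/, so it voices to [d]. /k/ is a voiceless stop between vowels /e/ and /a/, so it voices to [g]. /adxipegakotoekane/ → adxibegagodoegane.
Rule 3 (regressive voicing assimilation): /d/ precedes the voiceless obstruent /x/, so it devoices to [t] by assimilation. /adxibegagodoegane/ → atxibegagodoegane.
Rule 4 (final vowel raising): /e/ is a mid vowel in word-final position, so it raises to [i]. /atxibegagodoegane/ → atxibegagodoegani.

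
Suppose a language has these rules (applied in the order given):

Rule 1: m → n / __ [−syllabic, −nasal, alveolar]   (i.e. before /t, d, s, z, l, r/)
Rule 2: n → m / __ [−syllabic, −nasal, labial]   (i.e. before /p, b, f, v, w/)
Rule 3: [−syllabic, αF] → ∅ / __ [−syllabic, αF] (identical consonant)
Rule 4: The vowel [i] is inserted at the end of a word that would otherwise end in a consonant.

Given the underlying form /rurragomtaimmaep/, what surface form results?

Rule 1 (nasal place assimilation): /m/ precedes the alveolar consonant /t/, so it assimilates in place to [n]. /rurragomtaimmaep/ → rurragontaimmaep.
Rule 2 (nasal place assimilation): no segment meets the environment; /rurragontaimmaep/ is unchanged.
Rule 3 (degemination): /rr/ is a geminate; the first /r/ deletes. /mm/ is a geminate; the first /m/ deletes. /rurragontaimmaep/ → ruragontaimaep.
Rule 4 (final i-epenthesis): the form ends in the consonant /p/, so [i] is inserted word-finally. /ruragontaimaep/ → ruragontaimaepi.

ruragontaimaepi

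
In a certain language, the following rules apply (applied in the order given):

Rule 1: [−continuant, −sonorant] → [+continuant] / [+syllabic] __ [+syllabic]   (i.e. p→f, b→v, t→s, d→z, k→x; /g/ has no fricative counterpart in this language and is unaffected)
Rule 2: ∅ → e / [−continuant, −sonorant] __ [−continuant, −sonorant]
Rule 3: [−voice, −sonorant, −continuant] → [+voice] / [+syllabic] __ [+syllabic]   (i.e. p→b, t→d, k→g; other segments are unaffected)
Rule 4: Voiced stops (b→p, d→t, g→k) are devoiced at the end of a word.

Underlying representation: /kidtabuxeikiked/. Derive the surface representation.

Rule 1 (intervocalic spirantization): /b/ is a stop between vowels /a/ and /u/, so it spirantizes to the fricative [v]. /k/ is a stop between vowels /i/ and /i/, so it spirantizes to the fricative [x]. /k/ is a stop between vowels /i/ and /e/, so it spirantizes to the fricative [x]. /kidtabuxeikiked/ → kidtavuxeixixed.
Rule 2 (stop-cluster e-epenthesis): /d/ and /t/ form a stop–stop cluster, so [e] is inserted between them. /kidtavuxeixixed/ → kidetavuxeixixed.
Rule 3 (intervocalic voicing): /t/ is a voiceless stop between vowels /e/ and /a/, so it voices to [d]. /kidetavuxeixixed/ → kidedavuxeixixed.
Rule 4 (final devoicing): /d/ is a voiced stop in word-final position, so it devoices to [t]. /kidedavuxeixixed/ → kidedavuxeixixet.

kidedavuxeixixet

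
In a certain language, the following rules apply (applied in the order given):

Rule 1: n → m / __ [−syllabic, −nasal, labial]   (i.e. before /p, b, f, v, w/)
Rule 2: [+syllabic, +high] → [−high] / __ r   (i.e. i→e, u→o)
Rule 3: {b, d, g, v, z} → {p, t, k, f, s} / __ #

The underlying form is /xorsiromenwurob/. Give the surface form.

xorseromemworop

Rule 1 (nasal place assimilation): /n/ precedes the labial consonant /w/, so it assimilates in place to [m]. /xorsiromenwurob/ → xorsiromemwurob.
Rule 2 (pre-rhotic lowering): /i/ is a high vowel immediately before /r/, so it lowers to [e]. /u/ is a high vowel immediately before /r/, so it lowers to [o]. /xorsiromemwurob/ → xorseromemworob.
Rule 3 (final devoicing): /b/ is a voiced obstruent in word-final position, so it devoices to [p]. /xorseromemworob/ → xorseromemworop.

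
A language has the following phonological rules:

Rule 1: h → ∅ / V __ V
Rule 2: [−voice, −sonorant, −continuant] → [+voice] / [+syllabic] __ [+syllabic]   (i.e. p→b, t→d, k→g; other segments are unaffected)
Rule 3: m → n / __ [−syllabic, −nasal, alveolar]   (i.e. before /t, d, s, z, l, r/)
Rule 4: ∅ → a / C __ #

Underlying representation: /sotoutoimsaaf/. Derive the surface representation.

Rule 1 (intervocalic h-deletion): no segment meets the environment; /sotoutoimsaaf/ is unchanged.
Rule 2 (intervocalic voicing): /t/ is a voiceless stop between vowels /o/ and /o/, so it voices to [d]. /t/ is a voiceless stop between vowels /u/ and /o/, so it voices to [d]. /sotoutoimsaaf/ → sodoudoimsaaf.
Rule 3 (nasal place assimilation): /m/ precedes the alveolar consonant /s/, so it assimilates in place to [n]. /sodoudoimsaaf/ → sodoudoinsaaf.
Rule 4 (final a-epenthesis): the form ends in the consonant /f/, so [a] is inserted word-finally. /sodoudoinsaaf/ → sodoudoinsaafa.

sodoudoinsaafa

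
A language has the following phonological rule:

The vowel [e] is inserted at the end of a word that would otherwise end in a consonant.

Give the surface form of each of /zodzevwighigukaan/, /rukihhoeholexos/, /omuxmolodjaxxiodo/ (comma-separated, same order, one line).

zodzevwighigukaane, rukihhoeholexose, omuxmolodjaxxiodo

/zodzevwighigukaan/: the form ends in the consonant /n/, so [e] is inserted word-finally. → [zodzevwighigukaane].
/rukihhoeholexos/: the form ends in the consonant /s/, so [e] is inserted word-finally. → [rukihhoeholexose].
/omuxmolodjaxxiodo/: the rule's environment is not met; surfaces unchanged as [omuxmolodjaxxiodo].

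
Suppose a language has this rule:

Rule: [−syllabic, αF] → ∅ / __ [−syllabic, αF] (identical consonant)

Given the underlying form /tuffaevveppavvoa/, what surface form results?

tufaevepavoa

/ff/ is a geminate; the first /f/ deletes.
/vv/ is a geminate; the first /v/ deletes.
/pp/ is a geminate; the first /p/ deletes.
/vv/ is a geminate; the first /v/ deletes.
The other instances of /t/, /f/, /v/, /p/ do not occur in the required environment and remain unchanged.
Surface form: [tufaevepavoa].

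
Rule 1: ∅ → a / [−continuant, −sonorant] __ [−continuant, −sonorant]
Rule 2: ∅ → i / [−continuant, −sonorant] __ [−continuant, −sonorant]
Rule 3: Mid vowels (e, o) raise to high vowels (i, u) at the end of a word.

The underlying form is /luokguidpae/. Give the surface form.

Rule 1 (stop-cluster a-epenthesis): /k/ and /g/ form a stop–stop cluster, so [a] is inserted between them. /d/ and /p/ form a stop–stop cluster, so [a] is inserted between them. /luokguidpae/ → luokaguidapae.
Rule 2 (stop-cluster i-epenthesis): no segment meets the environment; /luokaguidapae/ is unchanged.
Rule 3 (final vowel raising): /e/ is a mid vowel in word-final position, so it raises to [i]. /luokaguidapae/ → luokaguidapai.

luokaguidapai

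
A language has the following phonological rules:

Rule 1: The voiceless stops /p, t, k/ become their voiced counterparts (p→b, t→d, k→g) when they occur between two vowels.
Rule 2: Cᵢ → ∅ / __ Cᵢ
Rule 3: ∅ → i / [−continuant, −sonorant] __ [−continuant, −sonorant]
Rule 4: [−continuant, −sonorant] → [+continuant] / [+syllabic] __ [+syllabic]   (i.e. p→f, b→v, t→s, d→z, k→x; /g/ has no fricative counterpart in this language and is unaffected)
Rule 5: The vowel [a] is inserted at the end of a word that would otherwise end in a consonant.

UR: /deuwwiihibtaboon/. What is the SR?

Rule 1 (intervocalic voicing): no segment meets the environment; /deuwwiihibtaboon/ is unchanged.
Rule 2 (degemination): /ww/ is a geminate; the first /w/ deletes. /deuwwiihibtaboon/ → deuwiihibtaboon.
Rule 3 (stop-cluster i-epenthesis): /b/ and /t/ form a stop–stop cluster, so [i] is inserted between them. /deuwiihibtaboon/ → deuwiihibitaboon.
Rule 4 (intervocalic spirantization): /b/ is a stop between vowels /i/ and /i/, so it spirantizes to the fricative [v]. /t/ is a stop between vowels /i/ and /a/, so it spirantizes to the fricative [s]. /b/ is a stop between vowels /a/ and /o/, so it spirantizes to the fricative [v]. /deuwiihibitaboon/ → deuwiihivisavoon.
Rule 5 (final a-epenthesis): the form ends in the consonant /n/, so [a] is inserted word-finally. /deuwiihivisavoon/ → deuwiihivisavoona.

deuwiihivisavoona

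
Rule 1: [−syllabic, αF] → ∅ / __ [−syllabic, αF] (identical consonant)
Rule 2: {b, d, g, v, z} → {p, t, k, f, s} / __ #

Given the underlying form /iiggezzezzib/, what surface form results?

Rule 1 (degemination): /gg/ is a geminate; the first /g/ deletes. /zz/ is a geminate; the first /z/ deletes. /zz/ is a geminate; the first /z/ deletes. /iiggezzezzib/ → iigezezib.
Rule 2 (final devoicing): /b/ is a voiced obstruent in word-final position, so it devoices to [p]. /iigezezib/ → iigezezip.

iigezezip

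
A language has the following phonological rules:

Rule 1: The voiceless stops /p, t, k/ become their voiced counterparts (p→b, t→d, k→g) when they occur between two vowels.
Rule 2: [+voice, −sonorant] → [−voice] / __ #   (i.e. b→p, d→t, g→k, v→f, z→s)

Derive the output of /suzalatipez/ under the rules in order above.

Rule 1 (intervocalic voicing): /t/ is a voiceless stop between vowels /a/ and /i/, so it voices to [d]. /p/ is a voiceless stop between vowels /i/ and /e/, so it voices to [b]. /suzalatipez/ → suzaladibez.
Rule 2 (final devoicing): /z/ is a voiced obstruent in word-final position, so it devoices to [s]. /suzaladibez/ → suzaladibes.

suzaladibes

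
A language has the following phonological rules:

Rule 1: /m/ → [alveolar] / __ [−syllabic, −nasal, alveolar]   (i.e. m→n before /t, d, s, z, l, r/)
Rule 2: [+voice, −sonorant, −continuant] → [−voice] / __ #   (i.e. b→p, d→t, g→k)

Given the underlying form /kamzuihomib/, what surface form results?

Rule 1 (nasal place assimilation): /m/ precedes the alveolar consonant /z/, so it assimilates in place to [n]. /kamzuihomib/ → kanzuihomib.
Rule 2 (final devoicing): /b/ is a voiced stop in word-final position, so it devoices to [p]. /kanzuihomib/ → kanzuihomip.

kanzuihomip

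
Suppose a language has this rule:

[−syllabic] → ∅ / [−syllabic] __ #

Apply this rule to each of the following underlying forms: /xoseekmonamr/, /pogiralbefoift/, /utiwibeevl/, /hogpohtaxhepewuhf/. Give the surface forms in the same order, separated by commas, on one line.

xoseekmonam, pogiralbefoif, utiwibeev, hogpohtaxhepewuh

/xoseekmonamr/: /r/ is the second consonant of a word-final cluster /mr/, so it deletes. → [xoseekmonam].
/pogiralbefoift/: /t/ is the second consonant of a word-final cluster /ft/, so it deletes. → [pogiralbefoif].
/utiwibeevl/: /l/ is the second consonant of a word-final cluster /vl/, so it deletes. → [utiwibeev].
/hogpohtaxhepewuhf/: /f/ is the second consonant of a word-final cluster /hf/, so it deletes. → [hogpohtaxhepewuh].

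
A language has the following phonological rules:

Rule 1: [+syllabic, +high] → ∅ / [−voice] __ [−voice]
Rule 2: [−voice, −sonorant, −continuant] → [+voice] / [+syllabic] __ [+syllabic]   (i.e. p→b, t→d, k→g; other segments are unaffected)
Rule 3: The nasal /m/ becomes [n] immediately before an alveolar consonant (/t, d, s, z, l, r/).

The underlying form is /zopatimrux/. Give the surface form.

Rule 1 (high vowel syncope): no segment meets the environment; /zopatimrux/ is unchanged.
Rule 2 (intervocalic voicing): /p/ is a voiceless stop between vowels /o/ and /a/, so it voices to [b]. /t/ is a voiceless stop between vowels /a/ and /i/, so it voices to [d]. /zopatimrux/ → zobadimrux.
Rule 3 (nasal place assimilation): /m/ precedes the alveolar consonant /r/, so it assimilates in place to [n]. /zobadimrux/ → zobadinrux.

zobadinrux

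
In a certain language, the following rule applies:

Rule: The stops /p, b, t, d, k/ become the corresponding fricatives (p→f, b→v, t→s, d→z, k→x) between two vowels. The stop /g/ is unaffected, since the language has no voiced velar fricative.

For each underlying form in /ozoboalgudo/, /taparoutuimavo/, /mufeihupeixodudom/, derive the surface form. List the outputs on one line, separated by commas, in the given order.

/ozoboalgudo/: /b/ is a stop between vowels /o/ and /o/, so it spirantizes to the fricative [v]. /d/ is a stop between vowels /u/ and /o/, so it spirantizes to the fricative [z]. → [ozovoalguzo].
/taparoutuimavo/: /p/ is a stop between vowels /a/ and /a/, so it spirantizes to the fricative [f]. /t/ is a stop between vowels /u/ and /u/, so it spirantizes to the fricative [s]. → [tafarousuimavo].
/mufeihupeixodudom/: /p/ is a stop between vowels /u/ and /e/, so it spirantizes to the fricative [f]. /d/ is a stop between vowels /o/ and /u/, so it spirantizes to the fricative [z]. /d/ is a stop between vowels /u/ and /o/, so it spirantizes to the fricative [z]. → [mufeihufeixozuzom].

ozovoalguzo, tafarousuimavo, mufeihufeixozuzom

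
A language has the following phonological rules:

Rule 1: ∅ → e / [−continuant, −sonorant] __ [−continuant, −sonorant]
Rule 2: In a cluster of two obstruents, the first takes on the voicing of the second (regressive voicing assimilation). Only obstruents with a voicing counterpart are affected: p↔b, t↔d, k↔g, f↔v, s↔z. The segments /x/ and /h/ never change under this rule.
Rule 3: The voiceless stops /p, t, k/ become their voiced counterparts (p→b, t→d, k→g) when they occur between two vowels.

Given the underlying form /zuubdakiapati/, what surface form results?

Rule 1 (stop-cluster e-epenthesis): /b/ and /d/ form a stop–stop cluster, so [e] is inserted between them. /zuubdakiapati/ → zuubedakiapati.
Rule 2 (regressive voicing assimilation): no segment meets the environment; /zuubedakiapati/ is unchanged.
Rule 3 (intervocalic voicing): /k/ is a voiceless stop between vowels /a/ and /i/, so it voices to [g]. /p/ is a voiceless stop between vowels /a/ and /a/, so it voices to [b]. /t/ is a voiceless stop between vowels /a/ and /i/, so it voices to [d]. /zuubedakiapati/ → zuubedagiabadi.

zuubedagiabadi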